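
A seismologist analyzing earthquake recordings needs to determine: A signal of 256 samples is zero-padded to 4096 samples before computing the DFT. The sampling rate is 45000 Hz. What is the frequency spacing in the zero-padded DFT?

Original DFT: N = 256, resolution = f_s/N = 45000/256 = 5625/32 Hz
Zero-padded DFT: N = 4096, resolution = f_s/N = 45000/4096 = 5625/512 Hz
Zero-padding interpolates the spectrum (finer frequency grid)
but does NOT improve the true spectral resolution (ability to resolve close frequencies).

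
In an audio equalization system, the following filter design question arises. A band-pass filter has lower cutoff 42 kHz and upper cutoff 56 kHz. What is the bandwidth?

Bandwidth = f_high - f_low
= 56 kHz - 42 kHz = 14 kHz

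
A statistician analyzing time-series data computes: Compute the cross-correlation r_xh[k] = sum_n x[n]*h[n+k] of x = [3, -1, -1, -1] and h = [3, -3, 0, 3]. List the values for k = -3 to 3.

Both sequences indexed from 0 and zero outside their support.
Lags with overlap: k = -3 to 3.
  r_xh[-3] = x[3]*h[0] = -3
  r_xh[-2] = x[2]*h[0] + x[3]*h[1] = 0
  r_xh[-1] = x[1]*h[0] + x[2]*h[1] + x[3]*h[2] = 0
  r_xh[0] = x[0]*h[0] + x[1]*h[1] + x[2]*h[2] + x[3]*h[3] = 9
  r_xh[1] = x[0]*h[1] + x[1]*h[2] + x[2]*h[3] = -12
  r_xh[2] = x[0]*h[2] + x[1]*h[3] = -3
  r_xh[3] = x[0]*h[3] = 9
r_xh = [-3, 0, 0, 9, -12, -3, 9] (for k = -3, ..., 3)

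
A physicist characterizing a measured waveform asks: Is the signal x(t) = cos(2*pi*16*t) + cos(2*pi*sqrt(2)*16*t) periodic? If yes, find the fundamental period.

f1 = 16 Hz, f2 = 16*sqrt(2) Hz
Ratio f2/f1 = sqrt(2), which is irrational.
Since the frequency ratio is irrational, no common period exists.
The signal is not periodic.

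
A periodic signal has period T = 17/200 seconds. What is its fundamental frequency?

The fundamental frequency is the reciprocal of the period.
f = 1/T = 1/(17/200) = 200/17 Hz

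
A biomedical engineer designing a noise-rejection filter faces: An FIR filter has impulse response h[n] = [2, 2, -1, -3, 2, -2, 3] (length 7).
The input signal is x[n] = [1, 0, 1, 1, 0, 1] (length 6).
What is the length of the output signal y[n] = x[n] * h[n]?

For linear convolution, the output length is:
len(y) = len(x) + len(h) - 1 = 6 + 7 - 1 = 12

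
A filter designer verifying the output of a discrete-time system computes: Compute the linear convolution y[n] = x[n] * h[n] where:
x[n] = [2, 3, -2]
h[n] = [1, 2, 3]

y[n] = sum_k x[k]*h[n-k]. Output length = len(x) + len(h) - 1 = 3 + 3 - 1 = 5.
y[0] = 2*1 = 2
y[1] = 3*1 + 2*2 = 7
y[2] = -2*1 + 3*2 + 2*3 = 10
y[3] = -2*2 + 3*3 = 5
y[4] = -2*3 = -6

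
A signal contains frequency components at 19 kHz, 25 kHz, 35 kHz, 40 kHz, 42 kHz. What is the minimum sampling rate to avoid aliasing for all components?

The highest frequency component is f_max = 42 kHz.
Nyquist rate = 2 * f_max = 2 * 42 kHz = 84 kHz.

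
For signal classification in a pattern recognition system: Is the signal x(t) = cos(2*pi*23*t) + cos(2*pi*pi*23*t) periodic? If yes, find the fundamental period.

f1 = 23 Hz, f2 = 23*pi Hz
Ratio f2/f1 = pi, which is irrational.
Since the frequency ratio is irrational, no common period exists.
The signal is not periodic.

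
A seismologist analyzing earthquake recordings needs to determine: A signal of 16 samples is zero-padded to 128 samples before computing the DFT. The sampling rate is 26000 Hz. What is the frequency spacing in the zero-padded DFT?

Original DFT: N = 16, resolution = f_s/N = 26000/16 = 1625 Hz
Zero-padded DFT: N = 128, resolution = f_s/N = 26000/128 = 1625/8 Hz
Zero-padding interpolates the spectrum (finer frequency grid)
but does NOT improve the true spectral resolution (ability to resolve close frequencies).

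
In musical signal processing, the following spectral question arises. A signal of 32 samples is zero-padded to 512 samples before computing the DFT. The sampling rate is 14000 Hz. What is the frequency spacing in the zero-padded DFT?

Original DFT: N = 32, resolution = f_s/N = 14000/32 = 875/2 Hz
Zero-padded DFT: N = 512, resolution = f_s/N = 14000/512 = 875/32 Hz
Zero-padding interpolates the spectrum (finer frequency grid)
but does NOT improve the true spectral resolution (ability to resolve close frequencies).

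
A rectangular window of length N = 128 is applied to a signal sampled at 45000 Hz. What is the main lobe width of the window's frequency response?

For a rectangular window of length N,
the main lobe width in frequency is 2*f_s/N.
= 2*45000/128 = 5625/8 Hz
This determines the minimum frequency separation for resolving two sinusoids.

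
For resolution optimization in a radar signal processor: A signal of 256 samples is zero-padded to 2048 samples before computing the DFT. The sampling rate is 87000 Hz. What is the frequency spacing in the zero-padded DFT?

Original DFT: N = 256, resolution = f_s/N = 87000/256 = 10875/32 Hz
Zero-padded DFT: N = 2048, resolution = f_s/N = 87000/2048 = 10875/256 Hz
Zero-padding interpolates the spectrum (finer frequency grid)
but does NOT improve the true spectral resolution (ability to resolve close frequencies).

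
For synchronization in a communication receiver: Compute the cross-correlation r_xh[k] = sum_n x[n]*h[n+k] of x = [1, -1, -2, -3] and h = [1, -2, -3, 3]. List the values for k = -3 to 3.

Both sequences indexed from 0 and zero outside their support.
Lags with overlap: k = -3 to 3.
  r_xh[-3] = x[3]*h[0] = -3
  r_xh[-2] = x[2]*h[0] + x[3]*h[1] = 4
  r_xh[-1] = x[1]*h[0] + x[2]*h[1] + x[3]*h[2] = 12
  r_xh[0] = x[0]*h[0] + x[1]*h[1] + x[2]*h[2] + x[3]*h[3] = 0
  r_xh[1] = x[0]*h[1] + x[1]*h[2] + x[2]*h[3] = -5
  r_xh[2] = x[0]*h[2] + x[1]*h[3] = -6
  r_xh[3] = x[0]*h[3] = 3
r_xh = [-3, 4, 12, 0, -5, -6, 3] (for k = -3, ..., 3)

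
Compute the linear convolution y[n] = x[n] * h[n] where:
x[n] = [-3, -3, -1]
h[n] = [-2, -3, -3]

y[n] = sum_k x[k]*h[n-k]. Output length = len(x) + len(h) - 1 = 3 + 3 - 1 = 5.
y[0] = -3*-2 = 6
y[1] = -3*-2 + -3*-3 = 15
y[2] = -1*-2 + -3*-3 + -3*-3 = 20
y[3] = -1*-3 + -3*-3 = 12
y[4] = -1*-3 = 3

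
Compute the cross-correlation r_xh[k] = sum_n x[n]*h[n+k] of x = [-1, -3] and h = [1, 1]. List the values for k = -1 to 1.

Both sequences indexed from 0 and zero outside their support.
Lags with overlap: k = -1 to 1.
  r_xh[-1] = x[1]*h[0] = -3
  r_xh[0] = x[0]*h[0] + x[1]*h[1] = -4
  r_xh[1] = x[0]*h[1] = -1
r_xh = [-3, -4, -1] (for k = -1, ..., 1)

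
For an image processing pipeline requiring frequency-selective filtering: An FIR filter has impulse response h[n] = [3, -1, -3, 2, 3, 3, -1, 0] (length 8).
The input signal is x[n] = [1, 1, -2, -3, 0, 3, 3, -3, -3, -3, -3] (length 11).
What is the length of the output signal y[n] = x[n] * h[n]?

For linear convolution, the output length is:
len(y) = len(x) + len(h) - 1 = 11 + 8 - 1 = 18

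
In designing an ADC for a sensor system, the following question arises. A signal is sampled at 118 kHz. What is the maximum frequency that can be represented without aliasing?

The maximum frequency that can be represented without aliasing
is the Nyquist frequency: f_max = f_s / 2 = 118 kHz / 2 = 59 kHz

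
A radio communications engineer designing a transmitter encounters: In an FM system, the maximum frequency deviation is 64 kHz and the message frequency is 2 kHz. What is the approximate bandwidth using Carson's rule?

Carson's rule: BW = 2*(delta_f + f_m)
= 2*(64 + 2) kHz = 132 kHz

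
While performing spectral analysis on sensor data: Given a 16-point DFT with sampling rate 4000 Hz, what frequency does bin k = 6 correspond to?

The frequency of DFT bin k is: f_k = k * f_s / N
f_6 = 6 * 4000 / 16 = 1500 Hz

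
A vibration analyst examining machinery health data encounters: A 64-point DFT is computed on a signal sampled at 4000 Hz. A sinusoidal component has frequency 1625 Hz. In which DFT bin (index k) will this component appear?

DFT frequency resolution = f_s/N = 4000/64 = 125/2 Hz
Bin index k = f_signal / resolution = 1625 / 125/2 = 26
The signal frequency 1625 Hz falls in DFT bin k = 26.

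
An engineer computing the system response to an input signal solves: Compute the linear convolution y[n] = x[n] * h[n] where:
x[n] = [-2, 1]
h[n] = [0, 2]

y[n] = sum_k x[k]*h[n-k]. Output length = len(x) + len(h) - 1 = 2 + 2 - 1 = 3.
y[0] = -2*0 = 0
y[1] = 1*0 + -2*2 = -4
y[2] = 1*2 = 2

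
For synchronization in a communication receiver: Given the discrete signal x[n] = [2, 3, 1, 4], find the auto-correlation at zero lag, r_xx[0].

The auto-correlation at zero lag r_xx[0] equals the signal energy.
r_xx[0] = sum of x[n]^2 = 2^2 + 3^2 + 1^2 + 4^2
= 4 + 9 + 1 + 16 = 30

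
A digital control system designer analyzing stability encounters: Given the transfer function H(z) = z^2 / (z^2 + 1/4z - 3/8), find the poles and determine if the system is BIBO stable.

Poles are roots of the denominator: z^2 + 1/4z - 3/8 = 0.
Quadratic formula: z = [-(1/4) +/- sqrt((1/4)^2 - 4*(-3/8))] / 2
Discriminant = 1/16 + 3/2 = 25/16; sqrt = 5/4.
z = (-1/4 +/- 5/4) / 2 => z = 1/2 or z = -3/4.
|p1| = 1/2, |p2| = 3/4.
For BIBO stability, all poles must lie inside the unit circle (|p| < 1).
System is STABLE since both |p| < 1.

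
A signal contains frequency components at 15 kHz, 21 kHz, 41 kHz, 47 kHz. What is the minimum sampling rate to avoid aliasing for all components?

The highest frequency component is f_max = 47 kHz.
Nyquist rate = 2 * f_max = 2 * 47 kHz = 94 kHz.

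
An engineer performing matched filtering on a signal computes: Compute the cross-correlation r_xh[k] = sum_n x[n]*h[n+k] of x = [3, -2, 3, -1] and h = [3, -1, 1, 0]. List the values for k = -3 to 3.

Both sequences indexed from 0 and zero outside their support.
Lags with overlap: k = -3 to 3.
  r_xh[-3] = x[3]*h[0] = -3
  r_xh[-2] = x[2]*h[0] + x[3]*h[1] = 10
  r_xh[-1] = x[1]*h[0] + x[2]*h[1] + x[3]*h[2] = -10
  r_xh[0] = x[0]*h[0] + x[1]*h[1] + x[2]*h[2] + x[3]*h[3] = 14
  r_xh[1] = x[0]*h[1] + x[1]*h[2] + x[2]*h[3] = -5
  r_xh[2] = x[0]*h[2] + x[1]*h[3] = 3
  r_xh[3] = x[0]*h[3] = 0
r_xh = [-3, 10, -10, 14, -5, 3, 0] (for k = -3, ..., 3)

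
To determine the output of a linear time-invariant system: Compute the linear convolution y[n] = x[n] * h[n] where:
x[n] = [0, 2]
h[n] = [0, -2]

y[n] = sum_k x[k]*h[n-k]. Output length = len(x) + len(h) - 1 = 2 + 2 - 1 = 3.
y[0] = 0*0 = 0
y[1] = 2*0 + 0*-2 = 0
y[2] = 2*-2 = -4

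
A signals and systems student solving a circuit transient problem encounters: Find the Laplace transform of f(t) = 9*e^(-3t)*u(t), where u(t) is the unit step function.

Standard Laplace transform pair:
e^(-at)*u(t) <-> 1/(s+a)
With a = 3: L{9*e^(-3t)*u(t)} = 9/(s+3), ROC: Re(s) > -3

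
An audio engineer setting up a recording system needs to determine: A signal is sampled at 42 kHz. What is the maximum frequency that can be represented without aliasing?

The maximum frequency that can be represented without aliasing
is the Nyquist frequency: f_max = f_s / 2 = 42 kHz / 2 = 21 kHz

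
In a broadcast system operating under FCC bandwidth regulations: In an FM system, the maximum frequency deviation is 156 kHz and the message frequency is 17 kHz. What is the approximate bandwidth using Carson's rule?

Carson's rule: BW = 2*(delta_f + f_m)
= 2*(156 + 17) kHz = 346 kHz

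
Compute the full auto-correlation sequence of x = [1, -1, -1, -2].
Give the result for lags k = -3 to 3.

r_xx[k] = sum_m x[m]*x[m+k], indexed from 0, for k = -3 to 3:
  r_xx[-3] = x[3]*x[0] = -2
  r_xx[-2] = x[2]*x[0] + x[3]*x[1] = 1
  r_xx[-1] = x[1]*x[0] + x[2]*x[1] + x[3]*x[2] = 2
  r_xx[0] = x[0]*x[0] + x[1]*x[1] + x[2]*x[2] + x[3]*x[3] = 7
  r_xx[1] = x[0]*x[1] + x[1]*x[2] + x[2]*x[3] = 2
  r_xx[2] = x[0]*x[2] + x[1]*x[3] = 1
  r_xx[3] = x[0]*x[3] = -2
r_xx = [-2, 1, 2, 7, 2, 1, -2]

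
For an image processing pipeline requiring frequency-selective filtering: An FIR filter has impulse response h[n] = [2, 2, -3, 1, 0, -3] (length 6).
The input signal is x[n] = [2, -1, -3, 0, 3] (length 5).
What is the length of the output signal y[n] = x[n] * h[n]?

For linear convolution, the output length is:
len(y) = len(x) + len(h) - 1 = 5 + 6 - 1 = 10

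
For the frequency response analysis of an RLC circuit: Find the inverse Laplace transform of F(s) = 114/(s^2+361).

Standard pair: w/(s^2+w^2) <-> sin(wt)*u(t)
Recognize w^2 = 361, so w = 19; numerator 114 = 6*19.
f(t) = 6*sin(19t)*u(t)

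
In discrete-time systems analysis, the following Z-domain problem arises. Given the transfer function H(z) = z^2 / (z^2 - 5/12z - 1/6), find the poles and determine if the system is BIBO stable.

Poles are roots of the denominator: z^2 - 5/12z - 1/6 = 0.
Quadratic formula: z = [-(-5/12) +/- sqrt((-5/12)^2 - 4*(-1/6))] / 2
Discriminant = 25/144 + 2/3 = 121/144; sqrt = 11/12.
z = (5/12 +/- 11/12) / 2 => z = 2/3 or z = -1/4.
|p1| = 1/4, |p2| = 2/3.
For BIBO stability, all poles must lie inside the unit circle (|p| < 1).
System is STABLE since both |p| < 1.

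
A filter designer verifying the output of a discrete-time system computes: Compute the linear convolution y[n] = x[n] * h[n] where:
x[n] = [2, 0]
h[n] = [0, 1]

y[n] = sum_k x[k]*h[n-k]. Output length = len(x) + len(h) - 1 = 2 + 2 - 1 = 3.
y[0] = 2*0 = 0
y[1] = 0*0 + 2*1 = 2
y[2] = 0*1 = 0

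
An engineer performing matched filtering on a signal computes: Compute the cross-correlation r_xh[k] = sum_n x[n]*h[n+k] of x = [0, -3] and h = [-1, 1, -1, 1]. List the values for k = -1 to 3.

Both sequences indexed from 0 and zero outside their support.
Lags with overlap: k = -1 to 3.
  r_xh[-1] = x[1]*h[0] = 3
  r_xh[0] = x[0]*h[0] + x[1]*h[1] = -3
  r_xh[1] = x[0]*h[1] + x[1]*h[2] = 3
  r_xh[2] = x[0]*h[2] + x[1]*h[3] = -3
  r_xh[3] = x[0]*h[3] = 0
r_xh = [3, -3, 3, -3, 0] (for k = -1, ..., 3)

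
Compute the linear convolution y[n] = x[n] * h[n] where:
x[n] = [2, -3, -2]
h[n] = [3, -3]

y[n] = sum_k x[k]*h[n-k]. Output length = len(x) + len(h) - 1 = 3 + 2 - 1 = 4.
y[0] = 2*3 = 6
y[1] = -3*3 + 2*-3 = -15
y[2] = -2*3 + -3*-3 = 3
y[3] = -2*-3 = 6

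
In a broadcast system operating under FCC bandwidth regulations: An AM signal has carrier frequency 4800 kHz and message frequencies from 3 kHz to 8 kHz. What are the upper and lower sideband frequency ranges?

Upper sideband (USB) = fc + [fm_low, fm_high] = 4800 + [3, 8] = [4803, 4808] kHz
Lower sideband (LSB) = fc - [fm_high, fm_low] = 4800 - [8, 3] = [4792, 4797] kHz
Total occupied spectrum: 4792 kHz to 4808 kHz (plus carrier at 4800 kHz)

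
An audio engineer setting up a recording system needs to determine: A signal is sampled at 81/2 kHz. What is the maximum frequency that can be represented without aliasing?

The maximum frequency that can be represented without aliasing
is the Nyquist frequency: f_max = f_s / 2 = 81/2 kHz / 2 = 81/4 kHz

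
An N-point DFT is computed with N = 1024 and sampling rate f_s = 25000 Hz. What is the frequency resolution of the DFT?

DFT frequency resolution = f_s / N
= 25000 / 1024 = 3125/128 Hz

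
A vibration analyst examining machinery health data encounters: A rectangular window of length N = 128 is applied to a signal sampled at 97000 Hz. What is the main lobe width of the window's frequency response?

For a rectangular window of length N,
the main lobe width in frequency is 2*f_s/N.
= 2*97000/128 = 12125/8 Hz
This determines the minimum frequency separation for resolving two sinusoids.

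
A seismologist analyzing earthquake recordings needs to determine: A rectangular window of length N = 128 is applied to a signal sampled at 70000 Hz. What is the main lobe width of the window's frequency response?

For a rectangular window of length N,
the main lobe width in frequency is 2*f_s/N.
= 2*70000/128 = 4375/4 Hz
This determines the minimum frequency separation for resolving two sinusoids.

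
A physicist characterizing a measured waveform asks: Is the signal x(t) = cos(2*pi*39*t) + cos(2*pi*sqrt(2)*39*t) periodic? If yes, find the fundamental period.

f1 = 39 Hz, f2 = 39*sqrt(2) Hz
Ratio f2/f1 = sqrt(2), which is irrational.
Since the frequency ratio is irrational, no common period exists.
The signal is not periodic.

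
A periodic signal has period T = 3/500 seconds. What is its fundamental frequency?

The fundamental frequency is the reciprocal of the period.
f = 1/T = 1/(3/500) = 500/3 Hz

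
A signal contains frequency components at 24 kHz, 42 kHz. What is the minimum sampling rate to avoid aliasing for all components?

The highest frequency component is f_max = 42 kHz.
Nyquist rate = 2 * f_max = 2 * 42 kHz = 84 kHz.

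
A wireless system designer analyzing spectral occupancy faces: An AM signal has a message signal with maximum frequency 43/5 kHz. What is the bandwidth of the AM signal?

In AM (double-sideband), the bandwidth is twice the message frequency.
BW = 2 * f_m = 2 * 43/5 kHz = 86/5 kHz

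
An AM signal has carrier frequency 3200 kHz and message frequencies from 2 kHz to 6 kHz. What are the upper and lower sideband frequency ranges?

Upper sideband (USB) = fc + [fm_low, fm_high] = 3200 + [2, 6] = [3202, 3206] kHz
Lower sideband (LSB) = fc - [fm_high, fm_low] = 3200 - [6, 2] = [3194, 3198] kHz
Total occupied spectrum: 3194 kHz to 3206 kHz (plus carrier at 3200 kHz)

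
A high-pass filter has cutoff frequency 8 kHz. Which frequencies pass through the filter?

A high-pass filter passes all frequencies above the cutoff frequency 8 kHz and attenuates lower frequencies.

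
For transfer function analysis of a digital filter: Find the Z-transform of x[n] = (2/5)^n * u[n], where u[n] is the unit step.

The Z-transform of a^n * u[n] is z/(z-a) for |z| > |a|.
Here a = 2/5, so X(z) = z/(z - (2/5)) = 5z/(5z - 2)
ROC: |z| > 2/5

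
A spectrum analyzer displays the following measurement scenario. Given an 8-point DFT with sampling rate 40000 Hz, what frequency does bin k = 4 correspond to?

The frequency of DFT bin k is: f_k = k * f_s / N
f_4 = 4 * 40000 / 8 = 20000 Hz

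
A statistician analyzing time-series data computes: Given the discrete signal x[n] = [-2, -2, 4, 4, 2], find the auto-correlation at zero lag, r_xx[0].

The auto-correlation at zero lag r_xx[0] equals the signal energy.
r_xx[0] = sum of x[n]^2 = (-2)^2 + (-2)^2 + 4^2 + 4^2 + 2^2
= 4 + 4 + 16 + 16 + 4 = 44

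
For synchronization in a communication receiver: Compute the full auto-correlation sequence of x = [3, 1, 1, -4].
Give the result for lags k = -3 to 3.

r_xx[k] = sum_m x[m]*x[m+k], indexed from 0, for k = -3 to 3:
  r_xx[-3] = x[3]*x[0] = -12
  r_xx[-2] = x[2]*x[0] + x[3]*x[1] = -1
  r_xx[-1] = x[1]*x[0] + x[2]*x[1] + x[3]*x[2] = 0
  r_xx[0] = x[0]*x[0] + x[1]*x[1] + x[2]*x[2] + x[3]*x[3] = 27
  r_xx[1] = x[0]*x[1] + x[1]*x[2] + x[2]*x[3] = 0
  r_xx[2] = x[0]*x[2] + x[1]*x[3] = -1
  r_xx[3] = x[0]*x[3] = -12
r_xx = [-12, -1, 0, 27, 0, -1, -12]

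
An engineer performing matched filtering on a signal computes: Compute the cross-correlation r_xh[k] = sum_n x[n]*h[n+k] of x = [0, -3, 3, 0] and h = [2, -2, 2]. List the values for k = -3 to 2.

Both sequences indexed from 0 and zero outside their support.
Lags with overlap: k = -3 to 2.
  r_xh[-3] = x[3]*h[0] = 0
  r_xh[-2] = x[2]*h[0] + x[3]*h[1] = 6
  r_xh[-1] = x[1]*h[0] + x[2]*h[1] + x[3]*h[2] = -12
  r_xh[0] = x[0]*h[0] + x[1]*h[1] + x[2]*h[2] = 12
  r_xh[1] = x[0]*h[1] + x[1]*h[2] = -6
  r_xh[2] = x[0]*h[2] = 0
r_xh = [0, 6, -12, 12, -6, 0] (for k = -3, ..., 2)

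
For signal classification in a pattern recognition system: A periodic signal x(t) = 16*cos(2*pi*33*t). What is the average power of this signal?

Average power of A*cos(wt) is A^2/2.
P = 16^2 / 2 = 256/2 = 128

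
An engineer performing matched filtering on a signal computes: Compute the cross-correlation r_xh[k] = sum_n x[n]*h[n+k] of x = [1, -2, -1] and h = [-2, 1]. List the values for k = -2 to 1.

Both sequences indexed from 0 and zero outside their support.
Lags with overlap: k = -2 to 1.
  r_xh[-2] = x[2]*h[0] = 2
  r_xh[-1] = x[1]*h[0] + x[2]*h[1] = 3
  r_xh[0] = x[0]*h[0] + x[1]*h[1] = -4
  r_xh[1] = x[0]*h[1] = 1
r_xh = [2, 3, -4, 1] (for k = -2, ..., 1)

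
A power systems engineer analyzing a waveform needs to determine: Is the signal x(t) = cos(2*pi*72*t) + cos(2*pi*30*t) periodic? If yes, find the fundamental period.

f1 = 72 Hz, f2 = 30 Hz
Period T1 = 1/72, T2 = 1/30
Ratio T1/T2 = 30/72, which is rational.
The signal is periodic with fundamental period T = 1/GCD(72,30) = 1/6 s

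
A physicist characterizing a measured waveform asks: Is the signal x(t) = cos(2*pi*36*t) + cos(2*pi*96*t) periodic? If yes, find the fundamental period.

f1 = 36 Hz, f2 = 96 Hz
Period T1 = 1/36, T2 = 1/96
Ratio T1/T2 = 96/36, which is rational.
The signal is periodic with fundamental period T = 1/GCD(36,96) = 1/12 s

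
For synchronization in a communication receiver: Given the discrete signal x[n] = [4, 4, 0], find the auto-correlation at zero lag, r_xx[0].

The auto-correlation at zero lag r_xx[0] equals the signal energy.
r_xx[0] = sum of x[n]^2 = 4^2 + 4^2 + 0^2
= 16 + 16 + 0 = 32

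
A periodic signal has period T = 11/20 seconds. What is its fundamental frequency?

The fundamental frequency is the reciprocal of the period.
f = 1/T = 1/(11/20) = 20/11 Hz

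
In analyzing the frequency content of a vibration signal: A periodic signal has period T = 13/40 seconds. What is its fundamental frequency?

The fundamental frequency is the reciprocal of the period.
f = 1/T = 1/(13/40) = 40/13 Hz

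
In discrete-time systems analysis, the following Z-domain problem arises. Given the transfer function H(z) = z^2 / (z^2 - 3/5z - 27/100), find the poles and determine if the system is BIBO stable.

Poles are roots of the denominator: z^2 - 3/5z - 27/100 = 0.
Quadratic formula: z = [-(-3/5) +/- sqrt((-3/5)^2 - 4*(-27/100))] / 2
Discriminant = 9/25 + 27/25 = 36/25; sqrt = 6/5.
z = (3/5 +/- 6/5) / 2 => z = 9/10 or z = -3/10.
|p1| = 9/10, |p2| = 3/10.
For BIBO stability, all poles must lie inside the unit circle (|p| < 1).
System is STABLE since both |p| < 1.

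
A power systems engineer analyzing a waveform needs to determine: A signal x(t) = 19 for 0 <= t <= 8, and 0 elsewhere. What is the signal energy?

Energy = integral of |x(t)|^2 dt over the signal duration
= 19^2 * 8 = 361 * 8 = 2888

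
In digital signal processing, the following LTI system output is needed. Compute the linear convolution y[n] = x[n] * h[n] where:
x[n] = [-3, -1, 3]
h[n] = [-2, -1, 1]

y[n] = sum_k x[k]*h[n-k]. Output length = len(x) + len(h) - 1 = 3 + 3 - 1 = 5.
y[0] = -3*-2 = 6
y[1] = -1*-2 + -3*-1 = 5
y[2] = 3*-2 + -1*-1 + -3*1 = -8
y[3] = 3*-1 + -1*1 = -4
y[4] = 3*1 = 3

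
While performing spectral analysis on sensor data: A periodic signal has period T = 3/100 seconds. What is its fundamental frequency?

The fundamental frequency is the reciprocal of the period.
f = 1/T = 1/(3/100) = 100/3 Hz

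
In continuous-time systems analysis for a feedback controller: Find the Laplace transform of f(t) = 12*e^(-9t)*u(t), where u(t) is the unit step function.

Standard Laplace transform pair:
e^(-at)*u(t) <-> 1/(s+a)
With a = 9: L{12*e^(-9t)*u(t)} = 12/(s+9), ROC: Re(s) > -9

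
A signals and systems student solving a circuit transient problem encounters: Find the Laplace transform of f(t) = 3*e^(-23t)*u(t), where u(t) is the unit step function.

Standard Laplace transform pair:
e^(-at)*u(t) <-> 1/(s+a)
With a = 23: L{3*e^(-23t)*u(t)} = 3/(s+23), ROC: Re(s) > -23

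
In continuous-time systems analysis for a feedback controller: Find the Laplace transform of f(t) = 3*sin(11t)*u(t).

Standard pair: sin(wt)*u(t) <-> w/(s^2+w^2)
With w = 11: L{3*sin(11t)*u(t)} = 33/(s^2+121)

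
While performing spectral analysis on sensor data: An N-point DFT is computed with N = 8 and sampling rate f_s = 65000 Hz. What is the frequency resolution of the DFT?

DFT frequency resolution = f_s / N
= 65000 / 8 = 8125 Hz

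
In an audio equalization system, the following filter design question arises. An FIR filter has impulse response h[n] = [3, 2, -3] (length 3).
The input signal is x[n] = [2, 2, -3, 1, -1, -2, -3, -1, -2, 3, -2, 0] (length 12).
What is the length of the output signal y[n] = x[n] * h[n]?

For linear convolution, the output length is:
len(y) = len(x) + len(h) - 1 = 12 + 3 - 1 = 14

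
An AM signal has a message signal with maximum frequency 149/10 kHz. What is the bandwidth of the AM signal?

In AM (double-sideband), the bandwidth is twice the message frequency.
BW = 2 * f_m = 2 * 149/10 kHz = 149/5 kHz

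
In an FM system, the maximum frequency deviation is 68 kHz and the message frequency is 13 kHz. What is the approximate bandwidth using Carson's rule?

Carson's rule: BW = 2*(delta_f + f_m)
= 2*(68 + 13) kHz = 162 kHz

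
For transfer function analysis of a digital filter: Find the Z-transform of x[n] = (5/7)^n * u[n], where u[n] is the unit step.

The Z-transform of a^n * u[n] is z/(z-a) for |z| > |a|.
Here a = 5/7, so X(z) = z/(z - (5/7)) = 7z/(7z - 5)
ROC: |z| > 5/7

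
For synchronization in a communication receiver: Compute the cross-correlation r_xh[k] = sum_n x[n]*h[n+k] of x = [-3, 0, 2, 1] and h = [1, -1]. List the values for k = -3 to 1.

Both sequences indexed from 0 and zero outside their support.
Lags with overlap: k = -3 to 1.
  r_xh[-3] = x[3]*h[0] = 1
  r_xh[-2] = x[2]*h[0] + x[3]*h[1] = 1
  r_xh[-1] = x[1]*h[0] + x[2]*h[1] = -2
  r_xh[0] = x[0]*h[0] + x[1]*h[1] = -3
  r_xh[1] = x[0]*h[1] = 3
r_xh = [1, 1, -2, -3, 3] (for k = -3, ..., 1)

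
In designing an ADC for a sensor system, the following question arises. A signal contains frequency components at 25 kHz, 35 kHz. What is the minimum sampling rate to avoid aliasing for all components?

The highest frequency component is f_max = 35 kHz.
Nyquist rate = 2 * f_max = 2 * 35 kHz = 70 kHz.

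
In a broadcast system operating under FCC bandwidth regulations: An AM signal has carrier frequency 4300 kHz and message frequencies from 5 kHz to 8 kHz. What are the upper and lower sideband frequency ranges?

Upper sideband (USB) = fc + [fm_low, fm_high] = 4300 + [5, 8] = [4305, 4308] kHz
Lower sideband (LSB) = fc - [fm_high, fm_low] = 4300 - [8, 5] = [4292, 4295] kHz
Total occupied spectrum: 4292 kHz to 4308 kHz (plus carrier at 4300 kHz)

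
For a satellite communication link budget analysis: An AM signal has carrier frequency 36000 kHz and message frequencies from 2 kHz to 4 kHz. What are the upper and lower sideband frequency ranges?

Upper sideband (USB) = fc + [fm_low, fm_high] = 36000 + [2, 4] = [36002, 36004] kHz
Lower sideband (LSB) = fc - [fm_high, fm_low] = 36000 - [4, 2] = [35996, 35998] kHz
Total occupied spectrum: 35996 kHz to 36004 kHz (plus carrier at 36000 kHz)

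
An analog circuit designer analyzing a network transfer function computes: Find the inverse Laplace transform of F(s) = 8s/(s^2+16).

Standard pair: s/(s^2+w^2) <-> cos(wt)*u(t)
With k=8, w=4: f(t) = 8*cos(4t)*u(t)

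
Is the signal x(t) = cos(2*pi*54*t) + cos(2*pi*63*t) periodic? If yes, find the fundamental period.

f1 = 54 Hz, f2 = 63 Hz
Period T1 = 1/54, T2 = 1/63
Ratio T1/T2 = 63/54, which is rational.
The signal is periodic with fundamental period T = 1/GCD(54,63) = 1/9 s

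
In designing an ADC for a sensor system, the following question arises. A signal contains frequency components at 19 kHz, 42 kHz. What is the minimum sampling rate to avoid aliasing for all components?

The highest frequency component is f_max = 42 kHz.
Nyquist rate = 2 * f_max = 2 * 42 kHz = 84 kHz.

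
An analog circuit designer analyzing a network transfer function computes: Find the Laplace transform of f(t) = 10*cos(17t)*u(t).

Standard pair: cos(wt)*u(t) <-> s/(s^2+w^2)
With w = 17: L{10*cos(17t)*u(t)} = 10s/(s^2+289)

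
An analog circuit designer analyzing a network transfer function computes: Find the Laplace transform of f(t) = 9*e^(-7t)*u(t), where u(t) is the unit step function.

Standard Laplace transform pair:
e^(-at)*u(t) <-> 1/(s+a)
With a = 7: L{9*e^(-7t)*u(t)} = 9/(s+7), ROC: Re(s) > -7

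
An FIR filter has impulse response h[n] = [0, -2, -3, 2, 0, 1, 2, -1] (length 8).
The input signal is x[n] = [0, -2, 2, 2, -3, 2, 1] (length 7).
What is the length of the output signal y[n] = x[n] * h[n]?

For linear convolution, the output length is:
len(y) = len(x) + len(h) - 1 = 7 + 8 - 1 = 14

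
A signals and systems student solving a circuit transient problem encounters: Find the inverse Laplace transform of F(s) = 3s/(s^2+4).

Standard pair: s/(s^2+w^2) <-> cos(wt)*u(t)
With k=3, w=2: f(t) = 3*cos(2t)*u(t)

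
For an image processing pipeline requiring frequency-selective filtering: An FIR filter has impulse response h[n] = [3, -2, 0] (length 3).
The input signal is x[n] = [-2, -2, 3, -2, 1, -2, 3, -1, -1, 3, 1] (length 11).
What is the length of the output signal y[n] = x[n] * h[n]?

For linear convolution, the output length is:
len(y) = len(x) + len(h) - 1 = 11 + 3 - 1 = 13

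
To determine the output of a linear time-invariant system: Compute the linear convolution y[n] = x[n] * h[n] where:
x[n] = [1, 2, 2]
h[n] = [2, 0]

y[n] = sum_k x[k]*h[n-k]. Output length = len(x) + len(h) - 1 = 3 + 2 - 1 = 4.
y[0] = 1*2 = 2
y[1] = 2*2 + 1*0 = 4
y[2] = 2*2 + 2*0 = 4
y[3] = 2*0 = 0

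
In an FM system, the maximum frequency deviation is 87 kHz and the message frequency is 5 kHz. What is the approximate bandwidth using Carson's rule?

Carson's rule: BW = 2*(delta_f + f_m)
= 2*(87 + 5) kHz = 184 kHz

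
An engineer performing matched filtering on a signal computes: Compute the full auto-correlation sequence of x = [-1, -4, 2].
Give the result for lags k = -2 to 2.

r_xx[k] = sum_m x[m]*x[m+k], indexed from 0, for k = -2 to 2:
  r_xx[-2] = x[2]*x[0] = -2
  r_xx[-1] = x[1]*x[0] + x[2]*x[1] = -4
  r_xx[0] = x[0]*x[0] + x[1]*x[1] + x[2]*x[2] = 21
  r_xx[1] = x[0]*x[1] + x[1]*x[2] = -4
  r_xx[2] = x[0]*x[2] = -2
r_xx = [-2, -4, 21, -4, -2]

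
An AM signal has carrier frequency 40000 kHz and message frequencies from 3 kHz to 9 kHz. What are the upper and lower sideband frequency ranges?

Upper sideband (USB) = fc + [fm_low, fm_high] = 40000 + [3, 9] = [40003, 40009] kHz
Lower sideband (LSB) = fc - [fm_high, fm_low] = 40000 - [9, 3] = [39991, 39997] kHz
Total occupied spectrum: 39991 kHz to 40009 kHz (plus carrier at 40000 kHz)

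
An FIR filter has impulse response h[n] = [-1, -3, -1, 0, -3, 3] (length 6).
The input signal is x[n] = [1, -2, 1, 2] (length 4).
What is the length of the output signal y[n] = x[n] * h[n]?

For linear convolution, the output length is:
len(y) = len(x) + len(h) - 1 = 4 + 6 - 1 = 9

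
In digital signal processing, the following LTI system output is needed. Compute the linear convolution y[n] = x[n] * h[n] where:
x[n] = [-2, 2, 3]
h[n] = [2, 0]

y[n] = sum_k x[k]*h[n-k]. Output length = len(x) + len(h) - 1 = 3 + 2 - 1 = 4.
y[0] = -2*2 = -4
y[1] = 2*2 + -2*0 = 4
y[2] = 3*2 + 2*0 = 6
y[3] = 3*0 = 0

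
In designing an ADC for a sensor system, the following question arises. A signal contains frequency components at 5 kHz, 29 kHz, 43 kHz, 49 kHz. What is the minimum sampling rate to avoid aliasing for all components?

The highest frequency component is f_max = 49 kHz.
Nyquist rate = 2 * f_max = 2 * 49 kHz = 98 kHz.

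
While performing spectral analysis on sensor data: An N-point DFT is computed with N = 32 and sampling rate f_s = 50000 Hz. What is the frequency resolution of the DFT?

DFT frequency resolution = f_s / N
= 50000 / 32 = 3125/2 Hz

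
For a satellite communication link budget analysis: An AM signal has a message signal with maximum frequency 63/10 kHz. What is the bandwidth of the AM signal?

In AM (double-sideband), the bandwidth is twice the message frequency.
BW = 2 * f_m = 2 * 63/10 kHz = 63/5 kHz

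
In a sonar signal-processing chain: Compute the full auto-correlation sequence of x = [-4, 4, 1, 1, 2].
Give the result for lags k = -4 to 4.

r_xx[k] = sum_m x[m]*x[m+k], indexed from 0, for k = -4 to 4:
  r_xx[-4] = x[4]*x[0] = -8
  r_xx[-3] = x[3]*x[0] + x[4]*x[1] = 4
  r_xx[-2] = x[2]*x[0] + x[3]*x[1] + x[4]*x[2] = 2
  r_xx[-1] = x[1]*x[0] + x[2]*x[1] + x[3]*x[2] + x[4]*x[3] = -9
  r_xx[0] = x[0]*x[0] + x[1]*x[1] + x[2]*x[2] + x[3]*x[3] + x[4]*x[4] = 38
  r_xx[1] = x[0]*x[1] + x[1]*x[2] + x[2]*x[3] + x[3]*x[4] = -9
  r_xx[2] = x[0]*x[2] + x[1]*x[3] + x[2]*x[4] = 2
  r_xx[3] = x[0]*x[3] + x[1]*x[4] = 4
  r_xx[4] = x[0]*x[4] = -8
r_xx = [-8, 4, 2, -9, 38, -9, 2, 4, -8]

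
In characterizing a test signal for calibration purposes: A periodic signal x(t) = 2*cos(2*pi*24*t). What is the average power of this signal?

Average power of A*cos(wt) is A^2/2.
P = 2^2 / 2 = 4/2 = 2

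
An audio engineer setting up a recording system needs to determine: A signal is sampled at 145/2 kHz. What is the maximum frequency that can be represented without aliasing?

The maximum frequency that can be represented without aliasing
is the Nyquist frequency: f_max = f_s / 2 = 145/2 kHz / 2 = 145/4 kHz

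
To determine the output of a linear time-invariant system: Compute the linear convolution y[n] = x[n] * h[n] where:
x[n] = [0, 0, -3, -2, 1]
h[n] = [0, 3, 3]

y[n] = sum_k x[k]*h[n-k]. Output length = len(x) + len(h) - 1 = 5 + 3 - 1 = 7.
y[0] = 0*0 = 0
y[1] = 0*0 + 0*3 = 0
y[2] = -3*0 + 0*3 + 0*3 = 0
y[3] = -2*0 + -3*3 + 0*3 = -9
y[4] = 1*0 + -2*3 + -3*3 = -15
y[5] = 1*3 + -2*3 = -3
y[6] = 1*3 = 3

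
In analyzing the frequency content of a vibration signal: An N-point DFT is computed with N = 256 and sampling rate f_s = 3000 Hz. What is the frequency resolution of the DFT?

DFT frequency resolution = f_s / N
= 3000 / 256 = 375/32 Hz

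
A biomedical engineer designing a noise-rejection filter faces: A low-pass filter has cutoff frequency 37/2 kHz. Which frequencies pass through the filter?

A low-pass filter passes all frequencies below the cutoff frequency 37/2 kHz and attenuates higher frequencies.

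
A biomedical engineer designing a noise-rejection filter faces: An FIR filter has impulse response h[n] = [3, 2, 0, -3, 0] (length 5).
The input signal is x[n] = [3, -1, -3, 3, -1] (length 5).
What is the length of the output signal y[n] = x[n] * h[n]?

For linear convolution, the output length is:
len(y) = len(x) + len(h) - 1 = 5 + 5 - 1 = 9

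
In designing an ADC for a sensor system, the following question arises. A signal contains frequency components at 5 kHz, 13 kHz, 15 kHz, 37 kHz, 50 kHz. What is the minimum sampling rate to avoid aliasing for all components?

The highest frequency component is f_max = 50 kHz.
Nyquist rate = 2 * f_max = 2 * 50 kHz = 100 kHz.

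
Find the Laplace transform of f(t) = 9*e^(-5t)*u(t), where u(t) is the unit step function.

Standard Laplace transform pair:
e^(-at)*u(t) <-> 1/(s+a)
With a = 5: L{9*e^(-5t)*u(t)} = 9/(s+5), ROC: Re(s) > -5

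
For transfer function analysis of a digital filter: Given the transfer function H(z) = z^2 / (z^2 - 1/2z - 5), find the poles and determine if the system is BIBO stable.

Poles are roots of the denominator: z^2 - 1/2z - 5 = 0.
Quadratic formula: z = [-(-1/2) +/- sqrt((-1/2)^2 - 4*(-5))] / 2
Discriminant = 1/4 + 20 = 81/4; sqrt = 9/2.
z = (1/2 +/- 9/2) / 2 => z = 5/2 or z = -2.
|p1| = 5/2, |p2| = 2.
For BIBO stability, all poles must lie inside the unit circle (|p| < 1).
System is UNSTABLE since at least one |p| >= 1.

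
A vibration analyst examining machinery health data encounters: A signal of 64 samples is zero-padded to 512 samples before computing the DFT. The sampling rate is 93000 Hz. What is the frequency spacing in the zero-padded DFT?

Original DFT: N = 64, resolution = f_s/N = 93000/64 = 11625/8 Hz
Zero-padded DFT: N = 512, resolution = f_s/N = 93000/512 = 11625/64 Hz
Zero-padding interpolates the spectrum (finer frequency grid)
but does NOT improve the true spectral resolution (ability to resolve close frequencies).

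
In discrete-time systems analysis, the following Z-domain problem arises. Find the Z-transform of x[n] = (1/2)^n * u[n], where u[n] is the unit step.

The Z-transform of a^n * u[n] is z/(z-a) for |z| > |a|.
Here a = 1/2, so X(z) = z/(z - (1/2)) = 2z/(2z - 1)
ROC: |z| > 1/2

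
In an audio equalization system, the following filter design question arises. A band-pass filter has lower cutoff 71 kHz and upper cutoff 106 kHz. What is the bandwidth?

Bandwidth = f_high - f_low
= 106 kHz - 71 kHz = 35 kHz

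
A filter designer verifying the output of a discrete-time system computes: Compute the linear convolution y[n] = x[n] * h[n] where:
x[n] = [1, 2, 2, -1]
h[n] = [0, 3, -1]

y[n] = sum_k x[k]*h[n-k]. Output length = len(x) + len(h) - 1 = 4 + 3 - 1 = 6.
y[0] = 1*0 = 0
y[1] = 2*0 + 1*3 = 3
y[2] = 2*0 + 2*3 + 1*-1 = 5
y[3] = -1*0 + 2*3 + 2*-1 = 4
y[4] = -1*3 + 2*-1 = -5
y[5] = -1*-1 = 1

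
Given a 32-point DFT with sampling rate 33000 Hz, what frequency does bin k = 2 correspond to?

The frequency of DFT bin k is: f_k = k * f_s / N
f_2 = 2 * 33000 / 32 = 4125/2 Hz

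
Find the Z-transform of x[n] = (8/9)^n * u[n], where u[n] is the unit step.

The Z-transform of a^n * u[n] is z/(z-a) for |z| > |a|.
Here a = 8/9, so X(z) = z/(z - (8/9)) = 9z/(9z - 8)
ROC: |z| > 8/9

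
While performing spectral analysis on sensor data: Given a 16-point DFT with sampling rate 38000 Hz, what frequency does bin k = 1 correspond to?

The frequency of DFT bin k is: f_k = k * f_s / N
f_1 = 1 * 38000 / 16 = 2375 Hz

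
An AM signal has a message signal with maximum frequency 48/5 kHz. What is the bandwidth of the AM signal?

In AM (double-sideband), the bandwidth is twice the message frequency.
BW = 2 * f_m = 2 * 48/5 kHz = 96/5 kHz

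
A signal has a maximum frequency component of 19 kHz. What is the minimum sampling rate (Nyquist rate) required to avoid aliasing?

By the Nyquist-Shannon sampling theorem,
the minimum sampling rate (Nyquist rate) must be at least 2 * f_max.
Nyquist rate = 2 * 19 kHz = 38 kHz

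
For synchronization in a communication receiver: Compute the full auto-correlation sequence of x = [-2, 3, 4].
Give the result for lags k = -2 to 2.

r_xx[k] = sum_m x[m]*x[m+k], indexed from 0, for k = -2 to 2:
  r_xx[-2] = x[2]*x[0] = -8
  r_xx[-1] = x[1]*x[0] + x[2]*x[1] = 6
  r_xx[0] = x[0]*x[0] + x[1]*x[1] + x[2]*x[2] = 29
  r_xx[1] = x[0]*x[1] + x[1]*x[2] = 6
  r_xx[2] = x[0]*x[2] = -8
r_xx = [-8, 6, 29, 6, -8]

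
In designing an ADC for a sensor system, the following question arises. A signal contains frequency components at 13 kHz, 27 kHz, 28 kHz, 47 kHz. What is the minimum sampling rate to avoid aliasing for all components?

The highest frequency component is f_max = 47 kHz.
Nyquist rate = 2 * f_max = 2 * 47 kHz = 94 kHz.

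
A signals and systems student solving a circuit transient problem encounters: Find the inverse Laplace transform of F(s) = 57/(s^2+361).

Standard pair: w/(s^2+w^2) <-> sin(wt)*u(t)
Recognize w^2 = 361, so w = 19; numerator 57 = 3*19.
f(t) = 3*sin(19t)*u(t)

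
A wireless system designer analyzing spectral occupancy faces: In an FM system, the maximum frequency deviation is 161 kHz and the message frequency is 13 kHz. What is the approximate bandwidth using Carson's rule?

Carson's rule: BW = 2*(delta_f + f_m)
= 2*(161 + 13) kHz = 348 kHz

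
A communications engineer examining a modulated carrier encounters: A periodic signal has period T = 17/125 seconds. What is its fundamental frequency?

The fundamental frequency is the reciprocal of the period.
f = 1/T = 1/(17/125) = 125/17 Hz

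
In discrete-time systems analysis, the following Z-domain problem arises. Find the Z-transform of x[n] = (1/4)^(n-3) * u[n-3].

Time-shifting property: if X(z) = Z{x[n]}, then Z{x[n-d]} = z^(-d) * X(z)
X(z) = z/(z - 1/4) for x[n] = (1/4)^n * u[n]
Z{x[n-3]} = z^(-3) * z/(z - 1/4) = z^(-2)/(z - 1/4)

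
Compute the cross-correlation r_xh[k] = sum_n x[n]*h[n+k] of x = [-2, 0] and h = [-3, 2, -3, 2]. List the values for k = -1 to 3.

Both sequences indexed from 0 and zero outside their support.
Lags with overlap: k = -1 to 3.
  r_xh[-1] = x[1]*h[0] = 0
  r_xh[0] = x[0]*h[0] + x[1]*h[1] = 6
  r_xh[1] = x[0]*h[1] + x[1]*h[2] = -4
  r_xh[2] = x[0]*h[2] + x[1]*h[3] = 6
  r_xh[3] = x[0]*h[3] = -4
r_xh = [0, 6, -4, 6, -4] (for k = -1, ..., 3)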